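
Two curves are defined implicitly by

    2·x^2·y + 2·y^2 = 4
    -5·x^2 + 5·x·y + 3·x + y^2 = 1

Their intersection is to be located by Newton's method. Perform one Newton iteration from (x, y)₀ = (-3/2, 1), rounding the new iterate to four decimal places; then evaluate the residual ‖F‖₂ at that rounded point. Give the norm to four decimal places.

At (-3/2, 1): F = (2.5000, -23.2500).
Jacobian J = [[4·x·y, 2·x^2 + 4·y], [-10·x + 5·y + 3, 5·x + 2·y]].
At the point, J = [[-6.0000, 8.5000], [23.0000, -5.5000]] (det J = -162.5000).
Solving J·Δ = −F gives Δ = (1.1315, 0.5046).
Then the next iterate is (x, y)₁ = (-0.3685, 1.5046).
Re-evaluating at (-0.3685, 1.5046): F = (0.936268, -3.292866), so ‖F‖₂ = 3.4234.

3.4234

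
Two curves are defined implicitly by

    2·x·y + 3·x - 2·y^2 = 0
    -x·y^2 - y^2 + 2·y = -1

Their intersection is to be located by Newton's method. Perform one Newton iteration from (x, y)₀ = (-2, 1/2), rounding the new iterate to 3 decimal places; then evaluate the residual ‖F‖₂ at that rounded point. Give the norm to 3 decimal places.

2.451

At (-2, 1/2): F = (-8.500, 2.250).
Jacobian J = [[2·y + 3, 2·x - 4·y], [-y^2, -2·x·y - 2·y + 2]].
At the point, J = [[4.000, -6.000], [-0.250, 3.000]] (det J = 10.500).
Solving J·Δ = −F gives Δ = (1.143, -0.655).
Then the next iterate is (x, y)₁ = (-0.857, -0.155).
Re-evaluating at (-0.857, -0.155): F = (-2.35338, 0.68656), so ‖F‖₂ = 2.451.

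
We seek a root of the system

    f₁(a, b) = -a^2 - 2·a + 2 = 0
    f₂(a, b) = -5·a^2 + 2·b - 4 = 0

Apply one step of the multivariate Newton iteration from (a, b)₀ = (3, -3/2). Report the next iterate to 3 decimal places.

(1.375, 0.125)

At (3, -3/2): F = (-13.000, -52.000).
Jacobian J = [[-2·a - 2, 0], [-10·a, 2]].
At the point, J = [[-8.000, 0.000], [-30.000, 2.000]] (det J = -16.000).
Solving J·Δ = −F gives Δ = (-1.625, 1.625).
Then the next iterate is (a, b)₁ = (1.375, 0.125).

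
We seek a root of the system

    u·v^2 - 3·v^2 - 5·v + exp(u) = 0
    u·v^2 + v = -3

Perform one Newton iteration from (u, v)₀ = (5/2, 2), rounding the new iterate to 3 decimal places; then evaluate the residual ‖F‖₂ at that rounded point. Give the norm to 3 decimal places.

5.716

At (5/2, 2): F = (0.18249, 15.000).
Jacobian J = [[v^2 + exp(u), 2·u·v - 6·v - 5], [v^2, 2·u·v + 1]].
At the point, J = [[16.18249, -7.000], [4.000, 11.000]] (det J = 206.00743).
Solving J·Δ = −F gives Δ = (-0.519, -1.175).
Then the next iterate is (u, v)₁ = (1.981, 0.825).
Re-evaluating at (1.981, 0.825): F = (2.43143, 5.17332), so ‖F‖₂ = 5.716.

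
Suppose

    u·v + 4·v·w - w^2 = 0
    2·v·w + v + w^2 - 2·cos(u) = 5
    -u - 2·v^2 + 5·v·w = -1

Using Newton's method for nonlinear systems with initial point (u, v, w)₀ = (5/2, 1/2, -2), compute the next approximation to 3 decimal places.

(3.329, -0.034, -1.434)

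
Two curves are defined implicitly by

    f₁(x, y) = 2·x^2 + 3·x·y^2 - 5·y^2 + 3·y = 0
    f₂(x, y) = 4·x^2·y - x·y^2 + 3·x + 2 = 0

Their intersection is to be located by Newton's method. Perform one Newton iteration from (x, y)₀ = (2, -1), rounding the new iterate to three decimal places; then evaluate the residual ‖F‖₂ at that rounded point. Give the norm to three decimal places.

At (2, -1): F = (6.000, -10.000).
Jacobian J = [[4·x + 3·y^2, 6·x·y - 10·y + 3], [8·x·y - y^2 + 3, 4·x^2 - 2·x·y]].
At the point, J = [[11.000, 1.000], [-14.000, 20.000]] (det J = 234.000).
Solving J·Δ = −F gives Δ = (-0.556, 0.111).
Then the next iterate is (x, y)₁ = (1.444, -0.889).
Re-evaluating at (1.444, -0.889): F = (0.97534, -2.22397), so ‖F‖₂ = 2.428.

2.428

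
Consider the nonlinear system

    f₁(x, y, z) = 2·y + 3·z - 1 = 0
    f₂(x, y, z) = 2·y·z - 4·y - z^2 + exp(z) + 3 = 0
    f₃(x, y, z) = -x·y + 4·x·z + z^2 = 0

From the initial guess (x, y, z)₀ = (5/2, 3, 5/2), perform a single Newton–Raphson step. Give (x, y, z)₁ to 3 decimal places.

At (5/2, 3, 5/2): F = (12.500, 11.93249, 23.750).
Jacobian J = [[0, 2, 3], [0, 2·z - 4, 2·y - 2·z + exp(z)], [-y + 4·z, -x, 4·x + 2·z]].
At the point, J = [[0.000, 2.000, 3.000], [0.000, 1.000, 13.18249], [7.000, -2.500, 15.000]] (det J = 163.55492).
Solving J·Δ = −F gives Δ = (-4.322, -5.520, -0.486).
Then the next iterate is (x, y, z)₁ = (-1.822, -2.520, 2.014).

(-1.822, -2.520, 2.014)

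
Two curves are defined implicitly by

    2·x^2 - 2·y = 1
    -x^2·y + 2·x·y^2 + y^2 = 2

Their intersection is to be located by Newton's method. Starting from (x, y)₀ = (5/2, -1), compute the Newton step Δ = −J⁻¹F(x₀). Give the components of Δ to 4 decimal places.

(-1.3405, 0.0475)

At (5/2, -1): F = (13.5000, 10.2500).
Jacobian J = [[4·x, -2], [-2·x·y + 2·y^2, -x^2 + 4·x·y + 2·y]].
At the point, J = [[10.0000, -2.0000], [7.0000, -18.2500]] (det J = -168.5000).
Solving J·Δ = −F gives Δ = (-1.3405, 0.0475).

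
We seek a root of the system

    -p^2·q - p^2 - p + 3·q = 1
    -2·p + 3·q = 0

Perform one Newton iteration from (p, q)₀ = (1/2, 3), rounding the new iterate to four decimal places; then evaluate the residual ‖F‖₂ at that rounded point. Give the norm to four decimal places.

0.8280

At (1/2, 3): F = (6.5000, 8.0000).
Jacobian J = [[-2·p·q - 2·p - 1, -p^2 + 3], [-2, 3]].
At the point, J = [[-5.0000, 2.7500], [-2.0000, 3.0000]] (det J = -9.5000).
Solving J·Δ = −F gives Δ = (-0.2632, -2.8421).
Then the next iterate is (p, q)₁ = (0.2368, 0.1579).
Re-evaluating at (0.2368, 0.1579): F = (-0.828028, 0.0001), so ‖F‖₂ = 0.8280.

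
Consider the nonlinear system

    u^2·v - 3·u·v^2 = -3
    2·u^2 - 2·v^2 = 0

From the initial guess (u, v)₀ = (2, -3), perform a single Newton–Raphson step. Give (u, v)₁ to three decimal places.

At (2, -3): F = (-63.000, -10.000).
Jacobian J = [[2·u·v - 3·v^2, u^2 - 6·u·v], [4·u, -4·v]].
At the point, J = [[-39.000, 40.000], [8.000, 12.000]] (det J = -788.000).
Solving J·Δ = −F gives Δ = (-0.452, 1.135).
Then the next iterate is (u, v)₁ = (1.548, -1.865).

(1.548, -1.865)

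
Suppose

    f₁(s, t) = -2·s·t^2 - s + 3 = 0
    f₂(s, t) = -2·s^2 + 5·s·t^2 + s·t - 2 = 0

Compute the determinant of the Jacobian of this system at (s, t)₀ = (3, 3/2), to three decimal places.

-250.500

J = [[-2·t^2 - 1, -4·s·t], [-4·s + 5·t^2 + t, 10·s·t + s]].
At the point, J = [[-5.500, -18.000], [0.750, 48.000]].
det J = -250.500.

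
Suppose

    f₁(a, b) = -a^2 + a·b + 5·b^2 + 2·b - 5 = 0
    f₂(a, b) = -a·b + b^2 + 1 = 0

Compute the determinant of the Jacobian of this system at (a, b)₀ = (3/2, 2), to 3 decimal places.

44.500

J = [[-2·a + b, a + 10·b + 2], [-b, -a + 2·b]].
At the point, J = [[-1.000, 23.500], [-2.000, 2.500]].
det J = 44.500.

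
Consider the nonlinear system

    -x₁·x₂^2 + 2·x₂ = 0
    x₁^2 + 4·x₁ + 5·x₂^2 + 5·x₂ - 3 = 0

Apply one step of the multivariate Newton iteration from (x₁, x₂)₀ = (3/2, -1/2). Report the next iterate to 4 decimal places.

At (3/2, -1/2): F = (-1.3750, 4.0000).
Jacobian J = [[-x₂^2, -2·x₁·x₂ + 2], [2·x₁ + 4, 10·x₂ + 5]].
At the point, J = [[-0.2500, 3.5000], [7.0000, 0.0000]] (det J = -24.5000).
Solving J·Δ = −F gives Δ = (-0.5714, 0.3520).
Then the next iterate is (x₁, x₂)₁ = (0.9286, -0.1480).

(0.9286, -0.1480)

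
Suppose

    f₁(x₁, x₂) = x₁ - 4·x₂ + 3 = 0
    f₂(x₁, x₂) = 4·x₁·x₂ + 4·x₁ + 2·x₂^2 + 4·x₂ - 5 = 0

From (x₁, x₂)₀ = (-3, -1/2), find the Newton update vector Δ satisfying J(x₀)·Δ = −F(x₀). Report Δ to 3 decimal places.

(-35.000, -8.250)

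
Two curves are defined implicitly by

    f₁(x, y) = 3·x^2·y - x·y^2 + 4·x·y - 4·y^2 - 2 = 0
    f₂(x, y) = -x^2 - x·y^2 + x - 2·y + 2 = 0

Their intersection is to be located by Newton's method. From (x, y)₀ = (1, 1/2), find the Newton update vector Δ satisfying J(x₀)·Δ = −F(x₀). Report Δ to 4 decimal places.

(-0.1915, 0.3298)

At (1, 1/2): F = (0.2500, 0.7500).
Jacobian J = [[6·x·y - y^2 + 4·y, 3·x^2 - 2·x·y + 4·x - 8·y], [-2·x - y^2 + 1, -2·x·y - 2]].
At the point, J = [[4.7500, 2.0000], [-1.2500, -3.0000]] (det J = -11.7500).
Solving J·Δ = −F gives Δ = (-0.1915, 0.3298).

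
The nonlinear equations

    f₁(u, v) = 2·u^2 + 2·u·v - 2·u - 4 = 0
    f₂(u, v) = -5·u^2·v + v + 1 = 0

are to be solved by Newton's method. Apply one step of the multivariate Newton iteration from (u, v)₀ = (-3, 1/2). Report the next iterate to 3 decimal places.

(-1.680, 0.473)

At (-3, 1/2): F = (17.000, -21.000).
Jacobian J = [[4·u + 2·v - 2, 2·u], [-10·u·v, -5·u^2 + 1]].
At the point, J = [[-13.000, -6.000], [15.000, -44.000]] (det J = 662.000).
Solving J·Δ = −F gives Δ = (1.320, -0.027).
Then the next iterate is (u, v)₁ = (-1.680, 0.473).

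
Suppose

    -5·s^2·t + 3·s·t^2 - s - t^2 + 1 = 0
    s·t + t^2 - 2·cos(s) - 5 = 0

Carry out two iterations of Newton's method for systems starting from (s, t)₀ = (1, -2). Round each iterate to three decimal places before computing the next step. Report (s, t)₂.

(0.228, -2.830)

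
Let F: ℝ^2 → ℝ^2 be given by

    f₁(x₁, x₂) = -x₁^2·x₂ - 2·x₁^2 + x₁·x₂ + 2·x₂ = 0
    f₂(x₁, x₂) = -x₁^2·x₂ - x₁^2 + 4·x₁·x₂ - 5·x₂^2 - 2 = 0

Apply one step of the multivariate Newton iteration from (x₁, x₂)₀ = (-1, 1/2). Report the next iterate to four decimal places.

(-0.6364, 0.0068)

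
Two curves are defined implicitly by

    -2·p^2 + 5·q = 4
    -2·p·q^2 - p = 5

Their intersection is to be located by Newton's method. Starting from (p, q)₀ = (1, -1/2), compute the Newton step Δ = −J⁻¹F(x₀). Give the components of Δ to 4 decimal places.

At (1, -1/2): F = (-8.5000, -6.5000).
Jacobian J = [[-4·p, 5], [-2·q^2 - 1, -4·p·q]].
At the point, J = [[-4.0000, 5.0000], [-1.5000, 2.0000]] (det J = -0.5000).
Solving J·Δ = −F gives Δ = (31.0000, 26.5000).

(31.0000, 26.5000)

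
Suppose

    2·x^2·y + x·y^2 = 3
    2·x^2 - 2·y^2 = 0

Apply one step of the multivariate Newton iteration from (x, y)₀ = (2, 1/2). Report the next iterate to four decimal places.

At (2, 1/2): F = (1.5000, 7.5000).
Jacobian J = [[4·x·y + y^2, 2·x^2 + 2·x·y], [4·x, -4·y]].
At the point, J = [[4.2500, 10.0000], [8.0000, -2.0000]] (det J = -88.5000).
Solving J·Δ = −F gives Δ = (-0.8814, 0.2246).
Then the next iterate is (x, y)₁ = (1.1186, 0.7246).

(1.1186, 0.7246)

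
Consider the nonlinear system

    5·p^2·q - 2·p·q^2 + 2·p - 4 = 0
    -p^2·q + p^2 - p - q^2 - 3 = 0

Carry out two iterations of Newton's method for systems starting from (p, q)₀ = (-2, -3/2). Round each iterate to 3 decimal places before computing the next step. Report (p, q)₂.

(-1.683, 0.455)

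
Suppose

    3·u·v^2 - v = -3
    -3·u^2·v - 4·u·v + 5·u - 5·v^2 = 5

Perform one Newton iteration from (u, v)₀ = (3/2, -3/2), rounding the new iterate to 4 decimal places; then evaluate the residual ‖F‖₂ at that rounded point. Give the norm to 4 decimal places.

At (3/2, -3/2): F = (14.6250, 10.3750).
Jacobian J = [[3·v^2, 6·u·v - 1], [-6·u·v - 4·v + 5, -3·u^2 - 4·u - 10·v]].
At the point, J = [[6.7500, -14.5000], [24.5000, 2.2500]] (det J = 370.4375).
Solving J·Δ = −F gives Δ = (-0.4949, 0.7782).
Then the next iterate is (u, v)₁ = (1.0051, -0.7218).
Re-evaluating at (1.0051, -0.7218): F = (5.292757, 2.509992), so ‖F‖₂ = 5.8578.

5.8578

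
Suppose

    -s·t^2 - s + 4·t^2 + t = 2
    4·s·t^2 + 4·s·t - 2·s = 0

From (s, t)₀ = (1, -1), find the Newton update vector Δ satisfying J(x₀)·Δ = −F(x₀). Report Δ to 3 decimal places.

At (1, -1): F = (-1.000, -2.000).
Jacobian J = [[-t^2 - 1, -2·s·t + 8·t + 1], [4·t^2 + 4·t - 2, 8·s·t + 4·s]].
At the point, J = [[-2.000, -5.000], [-2.000, -4.000]] (det J = -2.000).
Solving J·Δ = −F gives Δ = (-3.000, 1.000).

(-3.000, 1.000)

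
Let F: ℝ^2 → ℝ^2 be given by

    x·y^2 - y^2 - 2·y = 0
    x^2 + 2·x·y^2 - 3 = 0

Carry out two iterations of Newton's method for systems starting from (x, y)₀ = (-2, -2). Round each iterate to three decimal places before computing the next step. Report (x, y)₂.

(-2.290, -0.697)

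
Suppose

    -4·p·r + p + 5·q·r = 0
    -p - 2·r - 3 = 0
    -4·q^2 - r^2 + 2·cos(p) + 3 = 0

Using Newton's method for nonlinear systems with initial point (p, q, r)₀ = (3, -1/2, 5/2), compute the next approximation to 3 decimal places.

At (3, -1/2, 5/2): F = (-33.250, -11.000, -6.22998).
Jacobian J = [[-4·r + 1, 5·r, -4·p + 5·q], [-1, 0, -2], [-2·sin(p), -8·q, -2·r]].
At the point, J = [[-9.000, 12.500, -14.500], [-1.000, 0.000, -2.000], [-0.28224, 4.000, -5.000]] (det J = -69.44400).
Solving J·Δ = −F gives Δ = (-2.300, -4.042, -4.350).
Then the next iterate is (p, q, r)₁ = (0.700, -4.542, -1.850).

(0.700, -4.542, -1.850)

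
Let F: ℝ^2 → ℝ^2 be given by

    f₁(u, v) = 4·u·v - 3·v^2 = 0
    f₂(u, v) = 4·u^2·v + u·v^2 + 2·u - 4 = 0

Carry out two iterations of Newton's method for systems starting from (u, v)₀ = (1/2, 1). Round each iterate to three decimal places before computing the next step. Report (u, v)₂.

(0.713, 0.951)

At (1/2, 1): F = (-1.000, -1.500).
Jacobian J = [[4·v, 4·u - 6·v], [8·u·v + v^2 + 2, 4·u^2 + 2·u·v]].
At the point, J = [[4.000, -4.000], [7.000, 2.000]] (det J = 36.000).
Solving J·Δ = −F gives Δ = (0.222, -0.028).
Then the next iterate is (u, v)₁ = (0.722, 0.972).
Round to (0.722, 0.972) and repeat: F = (-0.02722, 0.15289), J = [[3.888, -2.944], [8.55906, 3.48870]].
Δ = (-0.009, -0.021), so (u, v)₂ = (0.713, 0.951).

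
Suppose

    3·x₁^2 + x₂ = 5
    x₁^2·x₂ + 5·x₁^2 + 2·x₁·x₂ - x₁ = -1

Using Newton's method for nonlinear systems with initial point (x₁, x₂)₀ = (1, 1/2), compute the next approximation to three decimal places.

(2.571, -7.429)

At (1, 1/2): F = (-1.500, 6.500).
Jacobian J = [[6·x₁, 1], [2·x₁·x₂ + 10·x₁ + 2·x₂ - 1, x₁^2 + 2·x₁]].
At the point, J = [[6.000, 1.000], [11.000, 3.000]] (det J = 7.000).
Solving J·Δ = −F gives Δ = (1.571, -7.929).
Then the next iterate is (x₁, x₂)₁ = (2.571, -7.429).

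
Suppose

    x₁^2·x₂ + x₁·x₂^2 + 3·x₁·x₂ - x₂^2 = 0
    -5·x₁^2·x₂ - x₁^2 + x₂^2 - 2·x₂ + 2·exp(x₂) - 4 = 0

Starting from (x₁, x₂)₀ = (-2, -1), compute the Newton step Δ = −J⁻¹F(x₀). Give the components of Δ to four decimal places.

(2.2711, -0.8855)

At (-2, -1): F = (-1.0000, 15.735759).
Jacobian J = [[2·x₁·x₂ + x₂^2 + 3·x₂, x₁^2 + 2·x₁·x₂ + 3·x₁ - 2·x₂], [-10·x₁·x₂ - 2·x₁, -5·x₁^2 + 2·x₂ + 2·exp(x₂) - 2]].
At the point, J = [[2.0000, 4.0000], [-16.0000, -23.264241]] (det J = 17.471518).
Solving J·Δ = −F gives Δ = (2.2711, -0.8855).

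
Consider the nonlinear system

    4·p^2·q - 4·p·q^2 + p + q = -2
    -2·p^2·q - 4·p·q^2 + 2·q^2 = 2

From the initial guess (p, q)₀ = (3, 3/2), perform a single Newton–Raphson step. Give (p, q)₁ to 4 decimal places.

At (3, 3/2): F = (33.5000, -51.5000).
Jacobian J = [[8·p·q - 4·q^2 + 1, 4·p^2 - 8·p·q + 1], [-4·p·q - 4·q^2, -2·p^2 - 8·p·q + 4·q]].
At the point, J = [[28.0000, 1.0000], [-27.0000, -48.0000]] (det J = -1317.0000).
Solving J·Δ = −F gives Δ = (-1.1819, -0.4081).
Then the next iterate is (p, q)₁ = (1.8181, 1.0919).

(1.8181, 1.0919)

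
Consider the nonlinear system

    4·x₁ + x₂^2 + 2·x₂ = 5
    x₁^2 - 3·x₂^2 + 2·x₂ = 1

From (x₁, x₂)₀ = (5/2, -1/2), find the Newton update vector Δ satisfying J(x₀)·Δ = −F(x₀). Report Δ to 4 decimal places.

At (5/2, -1/2): F = (4.2500, 3.5000).
Jacobian J = [[4, 2·x₂ + 2], [2·x₁, -6·x₂ + 2]].
At the point, J = [[4.0000, 1.0000], [5.0000, 5.0000]] (det J = 15.0000).
Solving J·Δ = −F gives Δ = (-1.1833, 0.4833).

(-1.1833, 0.4833)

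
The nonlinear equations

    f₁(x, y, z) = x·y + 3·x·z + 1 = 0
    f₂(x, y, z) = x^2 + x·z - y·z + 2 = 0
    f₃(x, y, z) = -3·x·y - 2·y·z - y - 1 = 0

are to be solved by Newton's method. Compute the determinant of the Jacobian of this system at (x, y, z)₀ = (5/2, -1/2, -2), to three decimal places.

J = [[y + 3·z, x, 3·x], [2·x + z, -z, x - y], [-3·y, -3·x - 2·z - 1, -2·y]].
At the point, J = [[-6.500, 2.500, 7.500], [3.000, 2.000, 3.000], [1.500, -4.500, 1.000]].
det J = -220.750.

-220.750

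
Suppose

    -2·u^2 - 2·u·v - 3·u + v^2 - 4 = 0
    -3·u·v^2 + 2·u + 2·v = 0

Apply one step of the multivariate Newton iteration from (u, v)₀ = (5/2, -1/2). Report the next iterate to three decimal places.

At (5/2, -1/2): F = (-21.250, 2.125).
Jacobian J = [[-4·u - 2·v - 3, -2·u + 2·v], [-3·v^2 + 2, -6·u·v + 2]].
At the point, J = [[-12.000, -6.000], [1.250, 9.500]] (det J = -106.500).
Solving J·Δ = −F gives Δ = (-1.776, 0.010).
Then the next iterate is (u, v)₁ = (0.724, -0.490).

(0.724, -0.490)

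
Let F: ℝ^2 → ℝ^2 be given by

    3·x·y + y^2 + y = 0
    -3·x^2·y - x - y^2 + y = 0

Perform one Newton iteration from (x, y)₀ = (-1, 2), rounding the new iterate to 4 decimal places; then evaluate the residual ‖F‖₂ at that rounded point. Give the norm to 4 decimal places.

1.7962

At (-1, 2): F = (0.0000, -7.0000).
Jacobian J = [[3·y, 3·x + 2·y + 1], [-6·x·y - 1, -3·x^2 - 2·y + 1]].
At the point, J = [[6.0000, 2.0000], [11.0000, -6.0000]] (det J = -58.0000).
Solving J·Δ = −F gives Δ = (0.2414, -0.7241).
Then the next iterate is (x, y)₁ = (-0.7586, 1.2759).
Re-evaluating at (-0.7586, 1.2759): F = (0.000128, -1.796162), so ‖F‖₂ = 1.7962.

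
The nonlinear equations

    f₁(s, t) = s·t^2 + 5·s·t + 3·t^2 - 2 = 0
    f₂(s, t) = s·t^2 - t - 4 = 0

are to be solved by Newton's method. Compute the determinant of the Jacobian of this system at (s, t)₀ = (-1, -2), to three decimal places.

34.000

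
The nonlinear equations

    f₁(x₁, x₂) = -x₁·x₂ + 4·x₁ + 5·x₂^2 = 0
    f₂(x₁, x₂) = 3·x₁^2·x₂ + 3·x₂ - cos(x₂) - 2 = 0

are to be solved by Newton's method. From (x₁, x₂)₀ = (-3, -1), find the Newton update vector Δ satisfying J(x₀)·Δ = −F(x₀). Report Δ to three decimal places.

(1.911, -0.064)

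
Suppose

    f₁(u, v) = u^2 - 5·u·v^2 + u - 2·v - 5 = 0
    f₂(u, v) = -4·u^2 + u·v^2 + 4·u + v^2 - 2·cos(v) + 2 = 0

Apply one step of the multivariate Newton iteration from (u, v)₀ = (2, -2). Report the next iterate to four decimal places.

(1.5618, -1.2519)

At (2, -2): F = (-35.0000, 6.832294).
Jacobian J = [[2·u - 5·v^2 + 1, -10·u·v - 2], [-8·u + v^2 + 4, 2·u·v + 2·v + 2·sin(v)]].
At the point, J = [[-15.0000, 38.0000], [-8.0000, -13.818595]] (det J = 511.278923).
Solving J·Δ = −F gives Δ = (-0.4382, 0.7481).
Then the next iterate is (u, v)₁ = (1.5618, -1.2519).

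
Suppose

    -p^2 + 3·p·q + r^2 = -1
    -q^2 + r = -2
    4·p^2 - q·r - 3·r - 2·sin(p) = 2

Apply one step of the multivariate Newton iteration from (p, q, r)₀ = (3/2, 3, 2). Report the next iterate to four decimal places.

At (3/2, 3, 2): F = (16.2500, -5.0000, -6.994990).
Jacobian J = [[-2·p + 3·q, 3·p, 2·r], [0, -2·q, 1], [8·p - 2·cos(p), -r, -q - 3]].
At the point, J = [[6.0000, 4.5000, 4.0000], [0.0000, -6.0000, 1.0000], [11.858526, -2.0000, -6.0000]] (det J = 565.967980).
Solving J·Δ = −F gives Δ = (-0.5710, -1.1517, -1.9104).
Then the next iterate is (p, q, r)₁ = (0.9290, 1.8483, 0.0896).

(0.9290, 1.8483, 0.0896)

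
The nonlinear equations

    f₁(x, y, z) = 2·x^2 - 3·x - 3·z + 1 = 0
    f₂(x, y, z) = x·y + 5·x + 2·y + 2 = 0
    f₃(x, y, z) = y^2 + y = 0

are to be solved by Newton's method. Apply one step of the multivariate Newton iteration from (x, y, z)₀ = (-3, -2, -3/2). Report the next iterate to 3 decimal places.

At (-3, -2, -3/2): F = (32.500, -11.000, 2.000).
Jacobian J = [[4·x - 3, 0, -3], [y + 5, x + 2, 0], [0, 2·y + 1, 0]].
At the point, J = [[-15.000, 0.000, -3.000], [3.000, -1.000, 0.000], [0.000, -3.000, 0.000]] (det J = 27.000).
Solving J·Δ = −F gives Δ = (3.889, 0.667, -8.611).
Then the next iterate is (x, y, z)₁ = (0.889, -1.333, -10.111).

(0.889, -1.333, -10.111)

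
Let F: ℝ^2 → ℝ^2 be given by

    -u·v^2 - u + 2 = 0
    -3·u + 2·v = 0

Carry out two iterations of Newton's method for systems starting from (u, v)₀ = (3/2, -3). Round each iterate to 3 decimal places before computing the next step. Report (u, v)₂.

At (3/2, -3): F = (-13.000, -10.500).
Jacobian J = [[-v^2 - 1, -2·u·v], [-3, 2]].
At the point, J = [[-10.000, 9.000], [-3.000, 2.000]] (det J = 7.000).
Solving J·Δ = −F gives Δ = (-9.786, -9.429).
Then the next iterate is (u, v)₁ = (-8.286, -12.429).
Round to (-8.286, -12.429) and repeat: F = (1290.30762, 0.000), J = [[-155.48004, -205.97339], [-3.000, 2.000]].
Δ = (2.778, 4.167), so (u, v)₂ = (-5.508, -8.262).

(-5.508, -8.262)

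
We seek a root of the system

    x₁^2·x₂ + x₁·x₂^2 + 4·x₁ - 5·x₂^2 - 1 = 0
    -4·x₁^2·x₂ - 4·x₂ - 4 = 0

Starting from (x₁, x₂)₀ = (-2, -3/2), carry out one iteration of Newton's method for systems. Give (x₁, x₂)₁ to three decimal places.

At (-2, -3/2): F = (-30.750, 26.000).
Jacobian J = [[2·x₁·x₂ + x₂^2 + 4, x₁^2 + 2·x₁·x₂ - 10·x₂], [-8·x₁·x₂, -4·x₁^2 - 4]].
At the point, J = [[12.250, 25.000], [-24.000, -20.000]] (det J = 355.000).
Solving J·Δ = −F gives Δ = (0.099, 1.182).
Then the next iterate is (x₁, x₂)₁ = (-1.901, -0.318).

(-1.901, -0.318)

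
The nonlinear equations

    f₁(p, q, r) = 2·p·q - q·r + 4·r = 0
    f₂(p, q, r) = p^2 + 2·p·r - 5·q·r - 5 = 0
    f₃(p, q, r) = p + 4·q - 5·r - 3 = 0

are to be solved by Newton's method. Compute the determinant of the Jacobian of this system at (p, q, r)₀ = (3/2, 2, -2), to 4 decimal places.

J = [[2·q, 2·p - r, -q + 4], [2·p + 2·r, -5·r, 2·p - 5·q], [1, 4, -5]].
At the point, J = [[4.0000, 5.0000, 2.0000], [-1.0000, 10.0000, -7.0000], [1.0000, 4.0000, -5.0000]].
det J = -176.0000.

-176.0000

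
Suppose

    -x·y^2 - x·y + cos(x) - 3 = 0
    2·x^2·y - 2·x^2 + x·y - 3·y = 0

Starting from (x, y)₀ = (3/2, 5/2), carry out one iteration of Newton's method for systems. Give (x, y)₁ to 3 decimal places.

At (3/2, 5/2): F = (-16.05426, 3.000).
Jacobian J = [[-y^2 - y - sin(x), -2·x·y - x], [4·x·y - 4·x + y, 2·x^2 + x - 3]].
At the point, J = [[-9.74749, -9.000], [11.500, 3.000]] (det J = 74.25752).
Solving J·Δ = −F gives Δ = (0.285, -2.092).
Then the next iterate is (x, y)₁ = (1.785, 0.408).

(1.785, 0.408)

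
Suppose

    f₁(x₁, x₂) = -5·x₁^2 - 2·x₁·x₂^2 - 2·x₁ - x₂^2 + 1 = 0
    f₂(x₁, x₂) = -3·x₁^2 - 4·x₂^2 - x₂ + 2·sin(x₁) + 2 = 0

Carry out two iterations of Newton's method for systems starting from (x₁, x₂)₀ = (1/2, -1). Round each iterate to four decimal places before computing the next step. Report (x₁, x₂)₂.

At (1/2, -1): F = (-3.2500, -0.791149).
Jacobian J = [[-10·x₁ - 2·x₂^2 - 2, -4·x₁·x₂ - 2·x₂], [-6·x₁ + 2·cos(x₁), -8·x₂ - 1]].
At the point, J = [[-9.0000, 4.0000], [-1.244835, 7.0000]] (det J = -58.020660).
Solving J·Δ = −F gives Δ = (-0.3376, 0.0530).
Then the next iterate is (x₁, x₂)₁ = (0.1624, -0.9470).
Round to (0.1624, -0.9470) and repeat: F = (-0.644761, -0.395983), J = [[-5.417618, 2.509171], [0.999284, 6.5760]].
Δ = (-0.0851, 0.0732), so (x₁, x₂)₂ = (0.0773, -0.8738).

(0.0773, -0.8738)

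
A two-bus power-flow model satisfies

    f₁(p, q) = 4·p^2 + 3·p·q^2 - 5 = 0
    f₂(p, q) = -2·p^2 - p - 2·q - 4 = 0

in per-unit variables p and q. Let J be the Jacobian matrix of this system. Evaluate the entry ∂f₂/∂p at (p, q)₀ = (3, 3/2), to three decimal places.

-13.000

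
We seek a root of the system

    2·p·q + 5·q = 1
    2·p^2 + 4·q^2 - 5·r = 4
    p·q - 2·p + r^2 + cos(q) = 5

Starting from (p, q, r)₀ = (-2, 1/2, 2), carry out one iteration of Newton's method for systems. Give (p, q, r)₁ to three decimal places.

(-2.088, 1.088, 1.612)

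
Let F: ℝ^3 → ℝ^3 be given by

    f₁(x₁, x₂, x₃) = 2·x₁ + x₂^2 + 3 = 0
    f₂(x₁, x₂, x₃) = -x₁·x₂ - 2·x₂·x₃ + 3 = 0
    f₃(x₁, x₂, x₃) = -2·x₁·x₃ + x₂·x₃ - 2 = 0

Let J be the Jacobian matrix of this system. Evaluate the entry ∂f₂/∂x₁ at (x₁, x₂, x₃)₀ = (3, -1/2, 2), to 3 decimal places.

∂f₂/∂x₁ = -x₂.
At (3, -1/2, 2) this is 0.500.

0.500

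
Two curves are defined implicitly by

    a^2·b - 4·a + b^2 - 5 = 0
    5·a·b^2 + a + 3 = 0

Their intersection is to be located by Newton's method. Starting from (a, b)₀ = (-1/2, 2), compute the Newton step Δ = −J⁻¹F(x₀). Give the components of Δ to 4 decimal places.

At (-1/2, 2): F = (1.5000, -7.5000).
Jacobian J = [[2·a·b - 4, a^2 + 2·b], [5·b^2 + 1, 10·a·b]].
At the point, J = [[-6.0000, 4.2500], [21.0000, -10.0000]] (det J = -29.2500).
Solving J·Δ = −F gives Δ = (0.5769, 0.4615).

(0.5769, 0.4615)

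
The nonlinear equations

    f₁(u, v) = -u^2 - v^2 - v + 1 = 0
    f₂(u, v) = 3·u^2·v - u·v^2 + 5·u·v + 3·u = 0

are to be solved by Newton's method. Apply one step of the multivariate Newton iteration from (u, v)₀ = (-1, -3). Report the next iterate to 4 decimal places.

(-13.0000, 3.0000)

At (-1, -3): F = (-6.0000, 12.0000).
Jacobian J = [[-2·u, -2·v - 1], [6·u·v - v^2 + 5·v + 3, 3·u^2 - 2·u·v + 5·u]].
At the point, J = [[2.0000, 5.0000], [-3.0000, -8.0000]] (det J = -1.0000).
Solving J·Δ = −F gives Δ = (-12.0000, 6.0000).
Then the next iterate is (u, v)₁ = (-13.0000, 3.0000).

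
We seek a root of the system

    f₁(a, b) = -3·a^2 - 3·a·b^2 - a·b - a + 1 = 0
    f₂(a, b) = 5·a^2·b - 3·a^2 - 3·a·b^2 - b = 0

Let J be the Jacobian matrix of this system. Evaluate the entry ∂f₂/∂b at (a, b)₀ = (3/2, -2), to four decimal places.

∂f₂/∂b = 5·a^2 - 6·a·b - 1.
At (3/2, -2) this is 28.2500.

28.2500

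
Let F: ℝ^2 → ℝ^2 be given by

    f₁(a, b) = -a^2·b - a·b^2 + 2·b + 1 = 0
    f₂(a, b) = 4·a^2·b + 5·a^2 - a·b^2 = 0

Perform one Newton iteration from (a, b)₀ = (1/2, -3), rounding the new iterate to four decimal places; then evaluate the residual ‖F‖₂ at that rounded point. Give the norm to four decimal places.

1.3593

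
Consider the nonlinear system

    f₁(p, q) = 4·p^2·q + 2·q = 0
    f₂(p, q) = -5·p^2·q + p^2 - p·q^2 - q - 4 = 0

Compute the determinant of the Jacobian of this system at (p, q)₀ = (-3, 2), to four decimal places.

J = [[8·p·q, 4·p^2 + 2], [-10·p·q + 2·p - q^2, -5·p^2 - 2·p·q - 1]].
At the point, J = [[-48.0000, 38.0000], [50.0000, -34.0000]].
det J = -268.0000.

-268.0000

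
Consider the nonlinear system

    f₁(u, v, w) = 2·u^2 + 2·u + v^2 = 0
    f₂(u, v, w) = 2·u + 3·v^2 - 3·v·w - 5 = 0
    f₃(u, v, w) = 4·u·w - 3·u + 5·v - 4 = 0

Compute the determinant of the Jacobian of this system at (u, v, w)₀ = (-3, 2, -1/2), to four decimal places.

1536.0000

J = [[4·u + 2, 2·v, 0], [2, 6·v - 3·w, -3·v], [4·w - 3, 5, 4·u]].
At the point, J = [[-10.0000, 4.0000, 0.0000], [2.0000, 13.5000, -6.0000], [-5.0000, 5.0000, -12.0000]].
det J = 1536.0000.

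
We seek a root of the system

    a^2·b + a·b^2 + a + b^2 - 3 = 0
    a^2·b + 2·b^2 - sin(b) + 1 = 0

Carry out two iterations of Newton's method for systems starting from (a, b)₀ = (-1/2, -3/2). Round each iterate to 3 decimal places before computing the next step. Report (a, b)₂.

(3.573, 0.215)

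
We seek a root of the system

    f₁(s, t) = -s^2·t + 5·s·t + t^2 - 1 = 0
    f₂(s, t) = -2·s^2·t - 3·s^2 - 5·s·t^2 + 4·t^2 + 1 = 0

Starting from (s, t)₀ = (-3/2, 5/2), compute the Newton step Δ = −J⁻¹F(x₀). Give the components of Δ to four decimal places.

At (-3/2, 5/2): F = (-19.1250, 54.8750).
Jacobian J = [[-2·s·t + 5·t, -s^2 + 5·s + 2·t], [-4·s·t - 6·s - 5·t^2, -2·s^2 - 10·s·t + 8·t]].
At the point, J = [[20.0000, -4.7500], [-7.2500, 53.0000]] (det J = 1025.5625).
Solving J·Δ = −F gives Δ = (0.7342, -0.9349).

(0.7342, -0.9349)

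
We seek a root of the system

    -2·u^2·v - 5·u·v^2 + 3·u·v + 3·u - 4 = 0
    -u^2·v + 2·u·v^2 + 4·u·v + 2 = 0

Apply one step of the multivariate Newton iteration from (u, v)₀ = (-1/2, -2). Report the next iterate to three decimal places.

At (-1/2, -2): F = (8.500, 2.500).
Jacobian J = [[-4·u·v - 5·v^2 + 3·v + 3, -2·u^2 - 10·u·v + 3·u], [-2·u·v + 2·v^2 + 4·v, -u^2 + 4·u·v + 4·u]].
At the point, J = [[-27.000, -12.000], [-2.000, 1.750]] (det J = -71.250).
Solving J·Δ = −F gives Δ = (0.630, -0.709).
Then the next iterate is (u, v)₁ = (0.130, -2.709).

(0.130, -2.709)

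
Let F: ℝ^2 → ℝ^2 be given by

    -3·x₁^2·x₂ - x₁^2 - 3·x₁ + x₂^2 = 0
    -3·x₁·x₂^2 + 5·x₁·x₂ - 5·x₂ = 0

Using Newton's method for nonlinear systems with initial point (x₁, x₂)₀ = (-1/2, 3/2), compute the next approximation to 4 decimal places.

(0.6531, -0.8367)

At (-1/2, 3/2): F = (2.3750, -7.8750).
Jacobian J = [[-6·x₁·x₂ - 2·x₁ - 3, -3·x₁^2 + 2·x₂], [-3·x₂^2 + 5·x₂, -6·x₁·x₂ + 5·x₁ - 5]].
At the point, J = [[2.5000, 2.2500], [0.7500, -3.0000]] (det J = -9.1875).
Solving J·Δ = −F gives Δ = (1.1531, -2.3367).
Then the next iterate is (x₁, x₂)₁ = (0.6531, -0.8367).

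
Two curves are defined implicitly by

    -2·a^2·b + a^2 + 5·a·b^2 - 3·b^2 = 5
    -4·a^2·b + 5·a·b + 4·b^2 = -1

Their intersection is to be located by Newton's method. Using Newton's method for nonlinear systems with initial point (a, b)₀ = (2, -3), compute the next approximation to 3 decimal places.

(2.315, -0.820)

At (2, -3): F = (86.000, 55.000).
Jacobian J = [[-4·a·b + 2·a + 5·b^2, -2·a^2 + 10·a·b - 6·b], [-8·a·b + 5·b, -4·a^2 + 5·a + 8·b]].
At the point, J = [[73.000, -50.000], [33.000, -30.000]] (det J = -540.000).
Solving J·Δ = −F gives Δ = (0.315, 2.180).
Then the next iterate is (a, b)₁ = (2.315, -0.820).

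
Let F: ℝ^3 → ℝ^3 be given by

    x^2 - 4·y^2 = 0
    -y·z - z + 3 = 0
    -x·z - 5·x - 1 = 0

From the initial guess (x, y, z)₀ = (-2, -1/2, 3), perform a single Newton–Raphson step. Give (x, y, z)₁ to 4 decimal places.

(-0.5000, 0.2500, 1.5000)

At (-2, -1/2, 3): F = (3.0000, 1.5000, 15.0000).
Jacobian J = [[2·x, -8·y, 0], [0, -z, -y - 1], [-z - 5, 0, -x]].
At the point, J = [[-4.0000, 4.0000, 0.0000], [0.0000, -3.0000, -0.5000], [-8.0000, 0.0000, 2.0000]] (det J = 40.0000).
Solving J·Δ = −F gives Δ = (1.5000, 0.7500, -1.5000).
Then the next iterate is (x, y, z)₁ = (-0.5000, 0.2500, 1.5000).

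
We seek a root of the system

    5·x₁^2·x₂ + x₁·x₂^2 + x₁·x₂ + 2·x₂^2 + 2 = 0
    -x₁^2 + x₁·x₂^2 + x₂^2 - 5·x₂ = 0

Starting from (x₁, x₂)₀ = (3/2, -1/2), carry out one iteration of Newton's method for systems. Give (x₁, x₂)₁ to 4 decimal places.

(1.2827, -0.3037)

At (3/2, -1/2): F = (-3.5000, 0.8750).
Jacobian J = [[10·x₁·x₂ + x₂^2 + x₂, 5·x₁^2 + 2·x₁·x₂ + x₁ + 4·x₂], [-2·x₁ + x₂^2, 2·x₁·x₂ + 2·x₂ - 5]].
At the point, J = [[-7.7500, 9.2500], [-2.7500, -7.5000]] (det J = 83.5625).
Solving J·Δ = −F gives Δ = (-0.2173, 0.1963).
Then the next iterate is (x₁, x₂)₁ = (1.2827, -0.3037).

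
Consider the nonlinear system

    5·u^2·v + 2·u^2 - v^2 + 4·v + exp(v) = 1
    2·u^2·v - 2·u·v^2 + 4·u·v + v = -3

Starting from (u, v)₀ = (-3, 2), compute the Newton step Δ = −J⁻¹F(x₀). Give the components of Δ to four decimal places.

(1.5617, -0.1135)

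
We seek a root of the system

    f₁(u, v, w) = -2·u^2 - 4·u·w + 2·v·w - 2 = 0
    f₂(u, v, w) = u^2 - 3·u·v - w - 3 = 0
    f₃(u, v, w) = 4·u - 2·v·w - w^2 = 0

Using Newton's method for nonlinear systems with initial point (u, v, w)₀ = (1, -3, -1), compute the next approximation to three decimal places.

(0.487, -2.372, -0.526)

At (1, -3, -1): F = (6.000, 8.000, -3.000).
Jacobian J = [[-4·u - 4·w, 2·w, -4·u + 2·v], [2·u - 3·v, -3·u, -1], [4, -2·w, -2·v - 2·w]].
At the point, J = [[0.000, -2.000, -10.000], [11.000, -3.000, -1.000], [4.000, 2.000, 8.000]] (det J = -156.000).
Solving J·Δ = −F gives Δ = (-0.513, 0.628, 0.474).
Then the next iterate is (u, v, w)₁ = (0.487, -2.372, -0.526).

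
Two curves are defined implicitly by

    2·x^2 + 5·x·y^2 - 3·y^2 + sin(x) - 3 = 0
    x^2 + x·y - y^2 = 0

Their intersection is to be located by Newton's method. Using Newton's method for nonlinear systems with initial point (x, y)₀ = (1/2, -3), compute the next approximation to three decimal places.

(0.537, -1.412)

At (1/2, -3): F = (-6.52057, -10.250).
Jacobian J = [[4·x + 5·y^2 + cos(x), 10·x·y - 6·y], [2·x + y, x - 2·y]].
At the point, J = [[47.87758, 3.000], [-2.000, 6.500]] (det J = 317.20429).
Solving J·Δ = −F gives Δ = (0.037, 1.588).
Then the next iterate is (x, y)₁ = (0.537, -1.412).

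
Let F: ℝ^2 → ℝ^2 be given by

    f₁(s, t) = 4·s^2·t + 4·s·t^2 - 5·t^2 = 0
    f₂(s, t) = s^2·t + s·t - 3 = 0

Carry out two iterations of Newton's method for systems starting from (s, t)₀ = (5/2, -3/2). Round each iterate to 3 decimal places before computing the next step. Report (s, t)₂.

(7.941, 2.943)

At (5/2, -3/2): F = (-26.250, -16.125).
Jacobian J = [[8·s·t + 4·t^2, 4·s^2 + 8·s·t - 10·t], [2·s·t + t, s^2 + s]].
At the point, J = [[-21.000, 10.000], [-9.000, 8.750]] (det J = -93.750).
Solving J·Δ = −F gives Δ = (-0.730, 1.092).
Then the next iterate is (s, t)₁ = (1.770, -0.408).
Round to (1.770, -0.408) and repeat: F = (-4.76665, -5.00038), J = [[-5.11142, 10.83432], [-1.85232, 4.90290]].
Δ = (6.171, 3.351), so (s, t)₂ = (7.941, 2.943).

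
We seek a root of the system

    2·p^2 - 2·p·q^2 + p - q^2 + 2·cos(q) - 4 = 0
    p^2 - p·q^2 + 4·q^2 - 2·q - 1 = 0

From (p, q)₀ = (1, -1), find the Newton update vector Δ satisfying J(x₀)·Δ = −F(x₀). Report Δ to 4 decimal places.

(-0.4753, 0.5656)

At (1, -1): F = (-2.919395, 5.0000).
Jacobian J = [[4·p - 2·q^2 + 1, -4·p·q - 2·q - 2·sin(q)], [2·p - q^2, -2·p·q + 8·q - 2]].
At the point, J = [[3.0000, 7.682942], [1.0000, -8.0000]] (det J = -31.682942).
Solving J·Δ = −F gives Δ = (-0.4753, 0.5656).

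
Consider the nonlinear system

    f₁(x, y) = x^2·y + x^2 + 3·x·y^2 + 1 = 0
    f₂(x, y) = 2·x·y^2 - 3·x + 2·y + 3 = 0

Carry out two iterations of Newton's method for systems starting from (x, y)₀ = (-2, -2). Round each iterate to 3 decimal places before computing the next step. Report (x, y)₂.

(-0.302, -1.545)

At (-2, -2): F = (-27.000, -11.000).
Jacobian J = [[2·x·y + 2·x + 3·y^2, x^2 + 6·x·y], [2·y^2 - 3, 4·x·y + 2]].
At the point, J = [[16.000, 28.000], [5.000, 18.000]] (det J = 148.000).
Solving J·Δ = −F gives Δ = (1.203, 0.277).
Then the next iterate is (x, y)₁ = (-0.797, -1.723).
Round to (-0.797, -1.723) and repeat: F = (-6.55749, -2.78715), J = [[10.05865, 8.87459], [2.93746, 7.49292]].
Δ = (0.495, 0.178), so (x, y)₂ = (-0.302, -1.545).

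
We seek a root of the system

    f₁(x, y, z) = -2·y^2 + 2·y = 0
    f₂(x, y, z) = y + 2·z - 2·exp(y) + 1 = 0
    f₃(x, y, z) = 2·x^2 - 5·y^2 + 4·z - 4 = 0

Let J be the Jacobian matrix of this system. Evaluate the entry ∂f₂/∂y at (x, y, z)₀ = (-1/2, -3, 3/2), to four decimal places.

∂f₂/∂y = -2·exp(y) + 1.
At (-1/2, -3, 3/2) this is 0.9004.

0.9004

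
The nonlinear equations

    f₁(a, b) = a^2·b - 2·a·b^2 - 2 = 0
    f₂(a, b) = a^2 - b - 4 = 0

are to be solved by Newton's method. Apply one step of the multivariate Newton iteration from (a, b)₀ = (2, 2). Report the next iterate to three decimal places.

(2.292, 1.167)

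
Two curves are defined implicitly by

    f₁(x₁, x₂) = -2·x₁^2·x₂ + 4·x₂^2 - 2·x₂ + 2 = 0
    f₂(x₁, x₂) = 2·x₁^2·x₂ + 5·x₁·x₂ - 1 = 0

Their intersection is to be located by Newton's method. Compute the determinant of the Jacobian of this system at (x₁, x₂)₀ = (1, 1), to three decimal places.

-64.000

J = [[-4·x₁·x₂, -2·x₁^2 + 8·x₂ - 2], [4·x₁·x₂ + 5·x₂, 2·x₁^2 + 5·x₁]].
At the point, J = [[-4.000, 4.000], [9.000, 7.000]].
det J = -64.000.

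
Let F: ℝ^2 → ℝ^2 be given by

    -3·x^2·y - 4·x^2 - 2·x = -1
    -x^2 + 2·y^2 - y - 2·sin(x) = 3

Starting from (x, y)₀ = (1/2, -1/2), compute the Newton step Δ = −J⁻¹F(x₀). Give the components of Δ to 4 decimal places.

(0.0465, -1.1123)

At (1/2, -1/2): F = (-0.6250, -3.208851).
Jacobian J = [[-6·x·y - 8·x - 2, -3·x^2], [-2·x - 2·cos(x), 4·y - 1]].
At the point, J = [[-4.5000, -0.7500], [-2.755165, -3.0000]] (det J = 11.433626).
Solving J·Δ = −F gives Δ = (0.0465, -1.1123).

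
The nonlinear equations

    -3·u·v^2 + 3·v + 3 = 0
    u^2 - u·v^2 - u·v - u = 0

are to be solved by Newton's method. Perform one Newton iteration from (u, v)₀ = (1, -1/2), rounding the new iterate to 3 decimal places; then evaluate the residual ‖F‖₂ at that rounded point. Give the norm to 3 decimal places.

0.042

At (1, -1/2): F = (0.750, 0.250).
Jacobian J = [[-3·v^2, -6·u·v + 3], [2·u - v^2 - v - 1, -2·u·v - u]].
At the point, J = [[-0.750, 6.000], [1.250, 0.000]] (det J = -7.500).
Solving J·Δ = −F gives Δ = (-0.200, -0.150).
Then the next iterate is (u, v)₁ = (0.800, -0.650).
Re-evaluating at (0.800, -0.650): F = (0.036, 0.022), so ‖F‖₂ = 0.042.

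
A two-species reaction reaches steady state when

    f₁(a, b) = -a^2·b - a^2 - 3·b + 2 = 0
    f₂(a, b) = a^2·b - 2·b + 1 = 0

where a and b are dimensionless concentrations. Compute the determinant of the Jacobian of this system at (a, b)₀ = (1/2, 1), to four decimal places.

J = [[-2·a·b - 2·a, -a^2 - 3], [2·a·b, a^2 - 2]].
At the point, J = [[-2.0000, -3.2500], [1.0000, -1.7500]].
det J = 6.7500.

6.7500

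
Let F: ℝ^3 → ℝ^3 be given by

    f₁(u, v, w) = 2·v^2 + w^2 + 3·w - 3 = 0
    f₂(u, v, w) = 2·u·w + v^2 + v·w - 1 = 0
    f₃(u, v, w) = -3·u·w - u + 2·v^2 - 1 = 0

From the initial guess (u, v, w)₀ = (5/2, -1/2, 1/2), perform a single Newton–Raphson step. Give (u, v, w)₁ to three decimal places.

(3.080, -2.170, -0.148)

At (5/2, -1/2, 1/2): F = (-0.750, 1.500, -6.750).
Jacobian J = [[0, 4·v, 2·w + 3], [2·w, 2·v + w, 2·u + v], [-3·w - 1, 4·v, -3·u]].
At the point, J = [[0.000, -2.000, 4.000], [1.000, -0.500, 4.500], [-2.500, -2.000, -7.500]] (det J = -5.500).
Solving J·Δ = −F gives Δ = (0.580, -1.670, -0.648).
Then the next iterate is (u, v, w)₁ = (3.080, -2.170, -0.148).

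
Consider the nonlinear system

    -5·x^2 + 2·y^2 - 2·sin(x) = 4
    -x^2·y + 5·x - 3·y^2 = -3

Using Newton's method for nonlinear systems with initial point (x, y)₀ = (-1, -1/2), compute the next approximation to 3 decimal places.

At (-1, -1/2): F = (-6.81706, -2.250).
Jacobian J = [[-10·x - 2·cos(x), 4·y], [-2·x·y + 5, -x^2 - 6·y]].
At the point, J = [[8.91940, -2.000], [4.000, 2.000]] (det J = 25.83879).
Solving J·Δ = −F gives Δ = (0.702, -0.279).
Then the next iterate is (x, y)₁ = (-0.298, -0.779).

(-0.298, -0.779)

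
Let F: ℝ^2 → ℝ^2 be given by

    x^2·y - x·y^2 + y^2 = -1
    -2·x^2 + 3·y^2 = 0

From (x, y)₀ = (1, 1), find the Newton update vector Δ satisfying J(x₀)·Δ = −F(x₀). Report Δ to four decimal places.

(-1.1000, -0.9000)

At (1, 1): F = (2.0000, 1.0000).
Jacobian J = [[2·x·y - y^2, x^2 - 2·x·y + 2·y], [-4·x, 6·y]].
At the point, J = [[1.0000, 1.0000], [-4.0000, 6.0000]] (det J = 10.0000).
Solving J·Δ = −F gives Δ = (-1.1000, -0.9000).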